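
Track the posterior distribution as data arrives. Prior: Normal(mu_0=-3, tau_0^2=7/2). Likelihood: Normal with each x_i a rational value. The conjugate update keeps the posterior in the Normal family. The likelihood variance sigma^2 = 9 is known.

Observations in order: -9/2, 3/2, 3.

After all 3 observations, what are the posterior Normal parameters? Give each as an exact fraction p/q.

obs 1: x=-9/2 → posterior Normal(-171/50, 63/25)
obs 2: x=3/2 → posterior Normal(-75/32, 63/32)
obs 3: x=3 → posterior Normal(-18/13, 21/13)

mu_0=-18/13, tau_0^2=21/13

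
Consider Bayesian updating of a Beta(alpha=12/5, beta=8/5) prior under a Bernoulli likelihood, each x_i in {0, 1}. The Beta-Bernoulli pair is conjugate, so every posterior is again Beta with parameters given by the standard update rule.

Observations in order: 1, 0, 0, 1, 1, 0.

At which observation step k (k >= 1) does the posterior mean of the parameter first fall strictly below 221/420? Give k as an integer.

k = 3

obs 1: x=1 → posterior Beta(17/5, 8/5)
obs 2: x=0 → posterior Beta(17/5, 13/5)
obs 3: x=0 → posterior Beta(17/5, 18/5)
obs 4: x=1 → posterior Beta(22/5, 18/5)
obs 5: x=1 → posterior Beta(27/5, 18/5)
obs 6: x=0 → posterior Beta(27/5, 23/5)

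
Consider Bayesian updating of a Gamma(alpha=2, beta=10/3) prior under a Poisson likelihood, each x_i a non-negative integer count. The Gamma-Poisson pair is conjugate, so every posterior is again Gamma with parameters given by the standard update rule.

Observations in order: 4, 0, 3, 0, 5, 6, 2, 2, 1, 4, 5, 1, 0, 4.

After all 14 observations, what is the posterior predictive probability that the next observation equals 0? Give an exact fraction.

obs 1: x=4 → posterior Gamma(6, 13/3)
obs 2: x=0 → posterior Gamma(6, 16/3)
obs 3: x=3 → posterior Gamma(9, 19/3)
obs 4: x=0 → posterior Gamma(9, 22/3)
obs 5: x=5 → posterior Gamma(14, 25/3)
obs 6: x=6 → posterior Gamma(20, 28/3)
obs 7: x=2 → posterior Gamma(22, 31/3)
obs 8: x=2 → posterior Gamma(24, 34/3)
obs 9: x=1 → posterior Gamma(25, 37/3)
obs 10: x=4 → posterior Gamma(29, 40/3)
obs 11: x=5 → posterior Gamma(34, 43/3)
obs 12: x=1 → posterior Gamma(35, 46/3)
obs 13: x=0 → posterior Gamma(35, 49/3)
obs 14: x=4 → posterior Gamma(39, 52/3)

8397120815790231542067669483585210505365137306618382055464069234688/74841914809896234652262560774028680359135250910185277462005615234375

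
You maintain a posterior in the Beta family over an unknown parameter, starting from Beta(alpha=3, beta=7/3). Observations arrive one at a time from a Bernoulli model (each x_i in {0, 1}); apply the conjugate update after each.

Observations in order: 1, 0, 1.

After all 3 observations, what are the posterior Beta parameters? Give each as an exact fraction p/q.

obs 1: x=1 → posterior Beta(4, 7/3)
obs 2: x=0 → posterior Beta(4, 10/3)
obs 3: x=1 → posterior Beta(5, 10/3)

alpha=5, beta=10/3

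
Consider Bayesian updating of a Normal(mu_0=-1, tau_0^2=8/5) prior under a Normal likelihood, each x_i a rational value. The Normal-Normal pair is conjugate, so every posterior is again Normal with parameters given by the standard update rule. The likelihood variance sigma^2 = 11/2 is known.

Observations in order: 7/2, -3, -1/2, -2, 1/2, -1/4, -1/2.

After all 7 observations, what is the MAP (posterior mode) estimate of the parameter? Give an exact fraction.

obs 1: x=7/2 → posterior Normal(1/71, 88/71)
obs 2: x=-3 → posterior Normal(-47/87, 88/87)
obs 3: x=-1/2 → posterior Normal(-55/103, 88/103)
obs 4: x=-2 → posterior Normal(-87/119, 88/119)
obs 5: x=1/2 → posterior Normal(-79/135, 88/135)
obs 6: x=-1/4 → posterior Normal(-83/151, 88/151)
obs 7: x=-1/2 → posterior Normal(-91/167, 88/167)

-91/167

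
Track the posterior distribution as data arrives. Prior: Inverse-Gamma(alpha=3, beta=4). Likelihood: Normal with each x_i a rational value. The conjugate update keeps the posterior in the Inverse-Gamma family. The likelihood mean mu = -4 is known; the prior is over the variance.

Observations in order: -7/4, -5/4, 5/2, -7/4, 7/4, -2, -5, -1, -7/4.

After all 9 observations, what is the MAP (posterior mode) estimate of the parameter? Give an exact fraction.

113/16

obs 1: x=-7/4 → posterior Inverse-Gamma(7/2, 209/32)
obs 2: x=-5/4 → posterior Inverse-Gamma(4, 165/16)
obs 3: x=5/2 → posterior Inverse-Gamma(9/2, 503/16)
obs 4: x=-7/4 → posterior Inverse-Gamma(5, 1087/32)
obs 5: x=7/4 → posterior Inverse-Gamma(11/2, 101/2)
obs 6: x=-2 → posterior Inverse-Gamma(6, 105/2)
obs 7: x=-5 → posterior Inverse-Gamma(13/2, 53)
obs 8: x=-1 → posterior Inverse-Gamma(7, 115/2)
obs 9: x=-7/4 → posterior Inverse-Gamma(15/2, 1921/32)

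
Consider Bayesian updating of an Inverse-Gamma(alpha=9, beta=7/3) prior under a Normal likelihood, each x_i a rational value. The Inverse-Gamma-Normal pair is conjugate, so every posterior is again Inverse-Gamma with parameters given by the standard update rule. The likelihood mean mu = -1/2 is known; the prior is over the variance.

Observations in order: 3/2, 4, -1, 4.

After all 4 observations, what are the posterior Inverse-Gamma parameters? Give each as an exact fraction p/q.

alpha=11, beta=593/24

obs 1: x=3/2 → posterior Inverse-Gamma(19/2, 13/3)
obs 2: x=4 → posterior Inverse-Gamma(10, 347/24)
obs 3: x=-1 → posterior Inverse-Gamma(21/2, 175/12)
obs 4: x=4 → posterior Inverse-Gamma(11, 593/24)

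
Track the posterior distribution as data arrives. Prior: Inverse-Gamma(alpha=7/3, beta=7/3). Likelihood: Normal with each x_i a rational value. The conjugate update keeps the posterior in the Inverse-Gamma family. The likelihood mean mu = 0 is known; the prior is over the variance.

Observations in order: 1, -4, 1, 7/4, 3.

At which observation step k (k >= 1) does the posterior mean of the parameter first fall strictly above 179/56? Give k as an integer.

k = 2

obs 1: x=1 → posterior Inverse-Gamma(17/6, 17/6)
obs 2: x=-4 → posterior Inverse-Gamma(10/3, 65/6)
obs 3: x=1 → posterior Inverse-Gamma(23/6, 34/3)
obs 4: x=7/4 → posterior Inverse-Gamma(13/3, 1235/96)
obs 5: x=3 → posterior Inverse-Gamma(29/6, 1667/96)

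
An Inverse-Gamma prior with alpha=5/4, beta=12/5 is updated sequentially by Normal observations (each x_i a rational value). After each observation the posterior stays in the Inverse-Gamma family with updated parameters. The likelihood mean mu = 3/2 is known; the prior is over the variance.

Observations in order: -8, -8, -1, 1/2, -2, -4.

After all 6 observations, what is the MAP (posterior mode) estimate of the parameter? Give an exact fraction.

1567/70

obs 1: x=-8 → posterior Inverse-Gamma(7/4, 1901/40)
obs 2: x=-8 → posterior Inverse-Gamma(9/4, 1853/20)
obs 3: x=-1 → posterior Inverse-Gamma(11/4, 3831/40)
obs 4: x=1/2 → posterior Inverse-Gamma(13/4, 3851/40)
obs 5: x=-2 → posterior Inverse-Gamma(15/4, 512/5)
obs 6: x=-4 → posterior Inverse-Gamma(17/4, 4701/40)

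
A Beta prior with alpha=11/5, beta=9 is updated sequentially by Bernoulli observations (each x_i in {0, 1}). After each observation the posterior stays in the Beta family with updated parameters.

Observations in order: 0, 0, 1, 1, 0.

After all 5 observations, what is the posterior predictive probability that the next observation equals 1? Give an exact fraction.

7/27

obs 1: x=0 → posterior Beta(11/5, 10)
obs 2: x=0 → posterior Beta(11/5, 11)
obs 3: x=1 → posterior Beta(16/5, 11)
obs 4: x=1 → posterior Beta(21/5, 11)
obs 5: x=0 → posterior Beta(21/5, 12)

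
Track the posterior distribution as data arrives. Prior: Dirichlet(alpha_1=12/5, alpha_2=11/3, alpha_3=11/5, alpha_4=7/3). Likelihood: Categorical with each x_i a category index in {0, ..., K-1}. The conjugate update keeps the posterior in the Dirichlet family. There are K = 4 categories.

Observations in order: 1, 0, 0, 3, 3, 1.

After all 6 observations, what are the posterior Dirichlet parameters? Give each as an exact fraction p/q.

alpha_1=22/5, alpha_2=17/3, alpha_3=11/5, alpha_4=13/3

obs 1: x=1 → posterior Dirichlet(12/5, 14/3, 11/5, 7/3)
obs 2: x=0 → posterior Dirichlet(17/5, 14/3, 11/5, 7/3)
obs 3: x=0 → posterior Dirichlet(22/5, 14/3, 11/5, 7/3)
obs 4: x=3 → posterior Dirichlet(22/5, 14/3, 11/5, 10/3)
obs 5: x=3 → posterior Dirichlet(22/5, 14/3, 11/5, 13/3)
obs 6: x=1 → posterior Dirichlet(22/5, 17/3, 11/5, 13/3)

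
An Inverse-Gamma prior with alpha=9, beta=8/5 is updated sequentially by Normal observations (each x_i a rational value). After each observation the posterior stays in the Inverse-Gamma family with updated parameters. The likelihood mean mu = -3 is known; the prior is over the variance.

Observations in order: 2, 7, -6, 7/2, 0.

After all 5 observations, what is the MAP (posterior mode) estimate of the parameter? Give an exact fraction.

obs 1: x=2 → posterior Inverse-Gamma(19/2, 141/10)
obs 2: x=7 → posterior Inverse-Gamma(10, 641/10)
obs 3: x=-6 → posterior Inverse-Gamma(21/2, 343/5)
obs 4: x=7/2 → posterior Inverse-Gamma(11, 3589/40)
obs 5: x=0 → posterior Inverse-Gamma(23/2, 3769/40)

3769/500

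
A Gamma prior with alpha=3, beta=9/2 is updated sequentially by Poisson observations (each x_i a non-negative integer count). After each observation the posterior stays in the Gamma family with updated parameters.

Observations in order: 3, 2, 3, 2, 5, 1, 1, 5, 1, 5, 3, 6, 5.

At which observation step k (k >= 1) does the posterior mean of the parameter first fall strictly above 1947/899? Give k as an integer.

obs 1: x=3 → posterior Gamma(6, 11/2)
obs 2: x=2 → posterior Gamma(8, 13/2)
obs 3: x=3 → posterior Gamma(11, 15/2)
obs 4: x=2 → posterior Gamma(13, 17/2)
obs 5: x=5 → posterior Gamma(18, 19/2)
obs 6: x=1 → posterior Gamma(19, 21/2)
obs 7: x=1 → posterior Gamma(20, 23/2)
obs 8: x=5 → posterior Gamma(25, 25/2)
obs 9: x=1 → posterior Gamma(26, 27/2)
obs 10: x=5 → posterior Gamma(31, 29/2)
obs 11: x=3 → posterior Gamma(34, 31/2)
obs 12: x=6 → posterior Gamma(40, 33/2)
obs 13: x=5 → posterior Gamma(45, 35/2)

k = 11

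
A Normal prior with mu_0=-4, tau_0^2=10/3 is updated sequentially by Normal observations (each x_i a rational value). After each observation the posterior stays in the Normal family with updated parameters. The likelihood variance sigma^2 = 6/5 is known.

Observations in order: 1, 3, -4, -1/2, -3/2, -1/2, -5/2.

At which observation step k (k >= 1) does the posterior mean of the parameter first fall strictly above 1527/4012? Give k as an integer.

k = 2

obs 1: x=1 → posterior Normal(-11/34, 15/17)
obs 2: x=3 → posterior Normal(64/59, 30/59)
obs 3: x=-4 → posterior Normal(-3/7, 5/14)
obs 4: x=-1/2 → posterior Normal(-97/218, 30/109)
obs 5: x=-3/2 → posterior Normal(-43/67, 15/67)
obs 6: x=-1/2 → posterior Normal(-197/318, 10/53)
obs 7: x=-5/2 → posterior Normal(-7/8, 15/92)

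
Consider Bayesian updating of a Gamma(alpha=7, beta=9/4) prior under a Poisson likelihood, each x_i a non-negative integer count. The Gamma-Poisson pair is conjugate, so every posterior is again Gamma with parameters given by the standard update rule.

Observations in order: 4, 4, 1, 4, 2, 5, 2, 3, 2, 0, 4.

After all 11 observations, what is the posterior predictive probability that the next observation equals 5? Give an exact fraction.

obs 1: x=4 → posterior Gamma(11, 13/4)
obs 2: x=4 → posterior Gamma(15, 17/4)
obs 3: x=1 → posterior Gamma(16, 21/4)
obs 4: x=4 → posterior Gamma(20, 25/4)
obs 5: x=2 → posterior Gamma(22, 29/4)
obs 6: x=5 → posterior Gamma(27, 33/4)
obs 7: x=2 → posterior Gamma(29, 37/4)
obs 8: x=3 → posterior Gamma(32, 41/4)
obs 9: x=2 → posterior Gamma(34, 45/4)
obs 10: x=0 → posterior Gamma(34, 49/4)
obs 11: x=4 → posterior Gamma(38, 53/4)

5089419410642815673296567015304521368510034586292471197377257023231012864/55814101553908538878245585584678916959281925980693148332630423251844443249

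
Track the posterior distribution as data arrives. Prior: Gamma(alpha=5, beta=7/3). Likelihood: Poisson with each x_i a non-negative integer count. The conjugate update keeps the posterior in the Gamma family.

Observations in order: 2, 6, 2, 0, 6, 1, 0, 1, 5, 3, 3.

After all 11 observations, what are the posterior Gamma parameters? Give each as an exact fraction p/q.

alpha=34, beta=40/3

obs 1: x=2 → posterior Gamma(7, 10/3)
obs 2: x=6 → posterior Gamma(13, 13/3)
obs 3: x=2 → posterior Gamma(15, 16/3)
obs 4: x=0 → posterior Gamma(15, 19/3)
obs 5: x=6 → posterior Gamma(21, 22/3)
obs 6: x=1 → posterior Gamma(22, 25/3)
obs 7: x=0 → posterior Gamma(22, 28/3)
obs 8: x=1 → posterior Gamma(23, 31/3)
obs 9: x=5 → posterior Gamma(28, 34/3)
obs 10: x=3 → posterior Gamma(31, 37/3)
obs 11: x=3 → posterior Gamma(34, 40/3)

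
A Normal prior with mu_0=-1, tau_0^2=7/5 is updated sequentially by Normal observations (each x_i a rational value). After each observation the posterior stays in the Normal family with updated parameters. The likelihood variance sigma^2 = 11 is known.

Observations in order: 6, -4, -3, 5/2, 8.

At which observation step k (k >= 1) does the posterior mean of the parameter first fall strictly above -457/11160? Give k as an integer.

obs 1: x=6 → posterior Normal(-13/62, 77/62)
obs 2: x=-4 → posterior Normal(-41/69, 77/69)
obs 3: x=-3 → posterior Normal(-31/38, 77/76)
obs 4: x=5/2 → posterior Normal(-89/166, 77/83)
obs 5: x=8 → posterior Normal(23/180, 77/90)

k = 5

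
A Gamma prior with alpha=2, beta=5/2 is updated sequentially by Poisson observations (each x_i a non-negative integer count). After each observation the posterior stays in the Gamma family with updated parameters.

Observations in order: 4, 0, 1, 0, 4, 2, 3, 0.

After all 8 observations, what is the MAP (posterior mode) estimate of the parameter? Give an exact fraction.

10/7

obs 1: x=4 → posterior Gamma(6, 7/2)
obs 2: x=0 → posterior Gamma(6, 9/2)
obs 3: x=1 → posterior Gamma(7, 11/2)
obs 4: x=0 → posterior Gamma(7, 13/2)
obs 5: x=4 → posterior Gamma(11, 15/2)
obs 6: x=2 → posterior Gamma(13, 17/2)
obs 7: x=3 → posterior Gamma(16, 19/2)
obs 8: x=0 → posterior Gamma(16, 21/2)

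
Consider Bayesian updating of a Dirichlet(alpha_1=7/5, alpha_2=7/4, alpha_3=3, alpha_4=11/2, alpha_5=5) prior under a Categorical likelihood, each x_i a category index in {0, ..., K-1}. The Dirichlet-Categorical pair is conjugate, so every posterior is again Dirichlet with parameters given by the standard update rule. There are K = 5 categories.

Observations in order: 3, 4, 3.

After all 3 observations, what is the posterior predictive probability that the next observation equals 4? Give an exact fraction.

obs 1: x=3 → posterior Dirichlet(7/5, 7/4, 3, 13/2, 5)
obs 2: x=4 → posterior Dirichlet(7/5, 7/4, 3, 13/2, 6)
obs 3: x=3 → posterior Dirichlet(7/5, 7/4, 3, 15/2, 6)

40/131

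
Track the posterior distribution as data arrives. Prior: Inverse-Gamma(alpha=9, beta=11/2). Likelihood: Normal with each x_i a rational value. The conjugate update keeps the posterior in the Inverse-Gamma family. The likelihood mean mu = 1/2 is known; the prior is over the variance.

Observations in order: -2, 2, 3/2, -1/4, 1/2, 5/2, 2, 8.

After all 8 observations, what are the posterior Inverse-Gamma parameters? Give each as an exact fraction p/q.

obs 1: x=-2 → posterior Inverse-Gamma(19/2, 69/8)
obs 2: x=2 → posterior Inverse-Gamma(10, 39/4)
obs 3: x=3/2 → posterior Inverse-Gamma(21/2, 41/4)
obs 4: x=-1/4 → posterior Inverse-Gamma(11, 337/32)
obs 5: x=1/2 → posterior Inverse-Gamma(23/2, 337/32)
obs 6: x=5/2 → posterior Inverse-Gamma(12, 401/32)
obs 7: x=2 → posterior Inverse-Gamma(25/2, 437/32)
obs 8: x=8 → posterior Inverse-Gamma(13, 1337/32)

alpha=13, beta=1337/32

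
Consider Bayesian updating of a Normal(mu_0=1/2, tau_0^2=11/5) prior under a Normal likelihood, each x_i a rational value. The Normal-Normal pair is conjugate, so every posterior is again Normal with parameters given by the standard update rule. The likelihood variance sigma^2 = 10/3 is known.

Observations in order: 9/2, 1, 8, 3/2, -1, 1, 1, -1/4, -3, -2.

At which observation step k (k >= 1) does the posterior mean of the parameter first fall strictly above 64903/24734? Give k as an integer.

k = 3

obs 1: x=9/2 → posterior Normal(347/166, 110/83)
obs 2: x=1 → posterior Normal(413/232, 55/58)
obs 3: x=8 → posterior Normal(941/298, 110/149)
obs 4: x=3/2 → posterior Normal(20/7, 55/91)
obs 5: x=-1 → posterior Normal(487/215, 22/43)
obs 6: x=1 → posterior Normal(65/31, 55/124)
obs 7: x=1 → posterior Normal(553/281, 110/281)
obs 8: x=-1/4 → posterior Normal(2179/1256, 55/157)
obs 9: x=-3 → posterior Normal(1783/1388, 110/347)
obs 10: x=-2 → posterior Normal(1519/1520, 11/38)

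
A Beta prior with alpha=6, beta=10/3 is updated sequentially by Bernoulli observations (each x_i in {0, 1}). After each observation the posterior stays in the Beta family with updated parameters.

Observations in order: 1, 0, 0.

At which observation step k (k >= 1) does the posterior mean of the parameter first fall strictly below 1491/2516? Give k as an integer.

obs 1: x=1 → posterior Beta(7, 10/3)
obs 2: x=0 → posterior Beta(7, 13/3)
obs 3: x=0 → posterior Beta(7, 16/3)

k = 3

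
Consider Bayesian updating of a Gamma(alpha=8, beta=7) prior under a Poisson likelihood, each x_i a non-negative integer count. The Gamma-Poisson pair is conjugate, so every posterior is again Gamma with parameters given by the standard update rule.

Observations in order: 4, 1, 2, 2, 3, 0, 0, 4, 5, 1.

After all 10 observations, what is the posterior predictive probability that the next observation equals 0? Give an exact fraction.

8193465725814765556554001028792218849/45517159607903340355793714778287898624

obs 1: x=4 → posterior Gamma(12, 8)
obs 2: x=1 → posterior Gamma(13, 9)
obs 3: x=2 → posterior Gamma(15, 10)
obs 4: x=2 → posterior Gamma(17, 11)
obs 5: x=3 → posterior Gamma(20, 12)
obs 6: x=0 → posterior Gamma(20, 13)
obs 7: x=0 → posterior Gamma(20, 14)
obs 8: x=4 → posterior Gamma(24, 15)
obs 9: x=5 → posterior Gamma(29, 16)
obs 10: x=1 → posterior Gamma(30, 17)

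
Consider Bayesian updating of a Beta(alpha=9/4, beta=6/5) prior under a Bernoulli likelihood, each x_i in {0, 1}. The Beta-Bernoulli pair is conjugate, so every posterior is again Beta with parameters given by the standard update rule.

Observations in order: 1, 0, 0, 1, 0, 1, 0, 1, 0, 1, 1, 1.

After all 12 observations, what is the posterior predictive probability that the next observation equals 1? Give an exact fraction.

185/309

obs 1: x=1 → posterior Beta(13/4, 6/5)
obs 2: x=0 → posterior Beta(13/4, 11/5)
obs 3: x=0 → posterior Beta(13/4, 16/5)
obs 4: x=1 → posterior Beta(17/4, 16/5)
obs 5: x=0 → posterior Beta(17/4, 21/5)
obs 6: x=1 → posterior Beta(21/4, 21/5)
obs 7: x=0 → posterior Beta(21/4, 26/5)
obs 8: x=1 → posterior Beta(25/4, 26/5)
obs 9: x=0 → posterior Beta(25/4, 31/5)
obs 10: x=1 → posterior Beta(29/4, 31/5)
obs 11: x=1 → posterior Beta(33/4, 31/5)
obs 12: x=1 → posterior Beta(37/4, 31/5)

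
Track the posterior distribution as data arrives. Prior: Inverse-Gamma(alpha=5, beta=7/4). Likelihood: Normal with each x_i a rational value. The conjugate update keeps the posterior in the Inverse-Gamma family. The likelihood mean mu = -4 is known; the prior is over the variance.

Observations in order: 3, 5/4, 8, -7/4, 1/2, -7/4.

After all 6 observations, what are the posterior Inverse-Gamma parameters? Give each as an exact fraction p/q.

alpha=8, beta=4071/32

obs 1: x=3 → posterior Inverse-Gamma(11/2, 105/4)
obs 2: x=5/4 → posterior Inverse-Gamma(6, 1281/32)
obs 3: x=8 → posterior Inverse-Gamma(13/2, 3585/32)
obs 4: x=-7/4 → posterior Inverse-Gamma(7, 1833/16)
obs 5: x=1/2 → posterior Inverse-Gamma(15/2, 1995/16)
obs 6: x=-7/4 → posterior Inverse-Gamma(8, 4071/32)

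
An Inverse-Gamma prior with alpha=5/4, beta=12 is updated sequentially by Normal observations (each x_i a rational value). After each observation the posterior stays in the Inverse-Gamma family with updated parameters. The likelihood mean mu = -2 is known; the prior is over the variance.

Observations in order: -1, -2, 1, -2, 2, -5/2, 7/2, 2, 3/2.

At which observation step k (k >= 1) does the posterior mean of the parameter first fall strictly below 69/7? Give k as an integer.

obs 1: x=-1 → posterior Inverse-Gamma(7/4, 25/2)
obs 2: x=-2 → posterior Inverse-Gamma(9/4, 25/2)
obs 3: x=1 → posterior Inverse-Gamma(11/4, 17)
obs 4: x=-2 → posterior Inverse-Gamma(13/4, 17)
obs 5: x=2 → posterior Inverse-Gamma(15/4, 25)
obs 6: x=-5/2 → posterior Inverse-Gamma(17/4, 201/8)
obs 7: x=7/2 → posterior Inverse-Gamma(19/4, 161/4)
obs 8: x=2 → posterior Inverse-Gamma(21/4, 193/4)
obs 9: x=3/2 → posterior Inverse-Gamma(23/4, 435/8)

k = 3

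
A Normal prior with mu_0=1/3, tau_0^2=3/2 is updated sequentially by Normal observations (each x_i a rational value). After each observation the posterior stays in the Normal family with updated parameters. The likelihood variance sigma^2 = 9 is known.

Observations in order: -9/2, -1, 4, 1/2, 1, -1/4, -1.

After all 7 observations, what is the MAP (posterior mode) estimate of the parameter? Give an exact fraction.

3/52

obs 1: x=-9/2 → posterior Normal(-5/14, 9/7)
obs 2: x=-1 → posterior Normal(-7/16, 9/8)
obs 3: x=4 → posterior Normal(1/18, 1)
obs 4: x=1/2 → posterior Normal(1/10, 9/10)
obs 5: x=1 → posterior Normal(2/11, 9/11)
obs 6: x=-1/4 → posterior Normal(7/48, 3/4)
obs 7: x=-1 → posterior Normal(3/52, 9/13)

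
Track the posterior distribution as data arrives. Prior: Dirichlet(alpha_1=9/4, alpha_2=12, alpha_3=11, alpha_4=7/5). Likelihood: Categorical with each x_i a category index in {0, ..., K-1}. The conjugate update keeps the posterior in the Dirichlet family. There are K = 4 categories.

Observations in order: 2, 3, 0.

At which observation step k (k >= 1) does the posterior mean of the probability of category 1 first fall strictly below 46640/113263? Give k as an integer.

k = 3

obs 1: x=2 → posterior Dirichlet(9/4, 12, 12, 7/5)
obs 2: x=3 → posterior Dirichlet(9/4, 12, 12, 12/5)
obs 3: x=0 → posterior Dirichlet(13/4, 12, 12, 12/5)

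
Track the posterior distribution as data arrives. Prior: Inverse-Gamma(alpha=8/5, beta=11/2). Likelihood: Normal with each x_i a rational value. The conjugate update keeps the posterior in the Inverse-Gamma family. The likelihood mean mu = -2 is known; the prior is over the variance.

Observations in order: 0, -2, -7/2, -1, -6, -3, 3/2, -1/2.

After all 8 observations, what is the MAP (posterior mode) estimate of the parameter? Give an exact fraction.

obs 1: x=0 → posterior Inverse-Gamma(21/10, 15/2)
obs 2: x=-2 → posterior Inverse-Gamma(13/5, 15/2)
obs 3: x=-7/2 → posterior Inverse-Gamma(31/10, 69/8)
obs 4: x=-1 → posterior Inverse-Gamma(18/5, 73/8)
obs 5: x=-6 → posterior Inverse-Gamma(41/10, 137/8)
obs 6: x=-3 → posterior Inverse-Gamma(23/5, 141/8)
obs 7: x=3/2 → posterior Inverse-Gamma(51/10, 95/4)
obs 8: x=-1/2 → posterior Inverse-Gamma(28/5, 199/8)

995/264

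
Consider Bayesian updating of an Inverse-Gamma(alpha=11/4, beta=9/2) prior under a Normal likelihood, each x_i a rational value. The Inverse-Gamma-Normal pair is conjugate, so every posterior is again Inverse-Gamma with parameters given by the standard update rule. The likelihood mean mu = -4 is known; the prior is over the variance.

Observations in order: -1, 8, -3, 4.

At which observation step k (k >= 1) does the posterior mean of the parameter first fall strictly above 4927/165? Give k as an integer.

obs 1: x=-1 → posterior Inverse-Gamma(13/4, 9)
obs 2: x=8 → posterior Inverse-Gamma(15/4, 81)
obs 3: x=-3 → posterior Inverse-Gamma(17/4, 163/2)
obs 4: x=4 → posterior Inverse-Gamma(19/4, 227/2)

k = 4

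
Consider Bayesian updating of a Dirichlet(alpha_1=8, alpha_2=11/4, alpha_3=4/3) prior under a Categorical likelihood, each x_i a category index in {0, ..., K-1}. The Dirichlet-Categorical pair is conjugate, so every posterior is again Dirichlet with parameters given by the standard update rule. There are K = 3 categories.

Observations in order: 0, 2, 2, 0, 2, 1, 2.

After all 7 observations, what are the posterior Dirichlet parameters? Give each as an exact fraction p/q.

obs 1: x=0 → posterior Dirichlet(9, 11/4, 4/3)
obs 2: x=2 → posterior Dirichlet(9, 11/4, 7/3)
obs 3: x=2 → posterior Dirichlet(9, 11/4, 10/3)
obs 4: x=0 → posterior Dirichlet(10, 11/4, 10/3)
obs 5: x=2 → posterior Dirichlet(10, 11/4, 13/3)
obs 6: x=1 → posterior Dirichlet(10, 15/4, 13/3)
obs 7: x=2 → posterior Dirichlet(10, 15/4, 16/3)

alpha_1=10, alpha_2=15/4, alpha_3=16/3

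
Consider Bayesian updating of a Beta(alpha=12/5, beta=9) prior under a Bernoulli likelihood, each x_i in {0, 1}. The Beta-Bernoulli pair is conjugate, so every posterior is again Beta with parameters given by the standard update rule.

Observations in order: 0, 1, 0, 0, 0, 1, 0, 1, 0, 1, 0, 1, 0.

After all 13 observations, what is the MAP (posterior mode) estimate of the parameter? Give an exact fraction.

2/7

obs 1: x=0 → posterior Beta(12/5, 10)
obs 2: x=1 → posterior Beta(17/5, 10)
obs 3: x=0 → posterior Beta(17/5, 11)
obs 4: x=0 → posterior Beta(17/5, 12)
obs 5: x=0 → posterior Beta(17/5, 13)
obs 6: x=1 → posterior Beta(22/5, 13)
obs 7: x=0 → posterior Beta(22/5, 14)
obs 8: x=1 → posterior Beta(27/5, 14)
obs 9: x=0 → posterior Beta(27/5, 15)
obs 10: x=1 → posterior Beta(32/5, 15)
obs 11: x=0 → posterior Beta(32/5, 16)
obs 12: x=1 → posterior Beta(37/5, 16)
obs 13: x=0 → posterior Beta(37/5, 17)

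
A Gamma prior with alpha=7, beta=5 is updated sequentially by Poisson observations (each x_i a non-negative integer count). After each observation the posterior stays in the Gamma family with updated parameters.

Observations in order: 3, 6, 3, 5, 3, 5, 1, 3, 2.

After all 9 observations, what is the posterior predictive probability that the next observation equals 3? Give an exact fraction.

obs 1: x=3 → posterior Gamma(10, 6)
obs 2: x=6 → posterior Gamma(16, 7)
obs 3: x=3 → posterior Gamma(19, 8)
obs 4: x=5 → posterior Gamma(24, 9)
obs 5: x=3 → posterior Gamma(27, 10)
obs 6: x=5 → posterior Gamma(32, 11)
obs 7: x=1 → posterior Gamma(33, 12)
obs 8: x=3 → posterior Gamma(36, 13)
obs 9: x=2 → posterior Gamma(38, 14)

70575229003262971780569651242452698435688595456/331719969628200364268195698969066143035888671875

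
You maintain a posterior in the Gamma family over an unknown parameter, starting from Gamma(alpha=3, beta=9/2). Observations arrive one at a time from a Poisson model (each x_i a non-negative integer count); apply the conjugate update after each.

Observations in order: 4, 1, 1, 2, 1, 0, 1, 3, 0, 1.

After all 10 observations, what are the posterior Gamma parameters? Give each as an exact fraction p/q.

obs 1: x=4 → posterior Gamma(7, 11/2)
obs 2: x=1 → posterior Gamma(8, 13/2)
obs 3: x=1 → posterior Gamma(9, 15/2)
obs 4: x=2 → posterior Gamma(11, 17/2)
obs 5: x=1 → posterior Gamma(12, 19/2)
obs 6: x=0 → posterior Gamma(12, 21/2)
obs 7: x=1 → posterior Gamma(13, 23/2)
obs 8: x=3 → posterior Gamma(16, 25/2)
obs 9: x=0 → posterior Gamma(16, 27/2)
obs 10: x=1 → posterior Gamma(17, 29/2)

alpha=17, beta=29/2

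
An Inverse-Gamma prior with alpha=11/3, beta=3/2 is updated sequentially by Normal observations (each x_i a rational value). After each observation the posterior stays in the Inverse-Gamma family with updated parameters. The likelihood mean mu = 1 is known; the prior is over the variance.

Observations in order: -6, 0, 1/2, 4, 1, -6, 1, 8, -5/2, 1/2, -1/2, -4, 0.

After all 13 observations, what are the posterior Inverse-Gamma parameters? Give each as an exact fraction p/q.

obs 1: x=-6 → posterior Inverse-Gamma(25/6, 26)
obs 2: x=0 → posterior Inverse-Gamma(14/3, 53/2)
obs 3: x=1/2 → posterior Inverse-Gamma(31/6, 213/8)
obs 4: x=4 → posterior Inverse-Gamma(17/3, 249/8)
obs 5: x=1 → posterior Inverse-Gamma(37/6, 249/8)
obs 6: x=-6 → posterior Inverse-Gamma(20/3, 445/8)
obs 7: x=1 → posterior Inverse-Gamma(43/6, 445/8)
obs 8: x=8 → posterior Inverse-Gamma(23/3, 641/8)
obs 9: x=-5/2 → posterior Inverse-Gamma(49/6, 345/4)
obs 10: x=1/2 → posterior Inverse-Gamma(26/3, 691/8)
obs 11: x=-1/2 → posterior Inverse-Gamma(55/6, 175/2)
obs 12: x=-4 → posterior Inverse-Gamma(29/3, 100)
obs 13: x=0 → posterior Inverse-Gamma(61/6, 201/2)

alpha=61/6, beta=201/2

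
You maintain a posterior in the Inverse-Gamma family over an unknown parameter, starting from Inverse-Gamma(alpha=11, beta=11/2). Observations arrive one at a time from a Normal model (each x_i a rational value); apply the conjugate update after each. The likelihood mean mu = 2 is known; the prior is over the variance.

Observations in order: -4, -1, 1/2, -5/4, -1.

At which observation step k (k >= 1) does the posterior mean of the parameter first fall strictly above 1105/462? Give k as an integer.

k = 2

obs 1: x=-4 → posterior Inverse-Gamma(23/2, 47/2)
obs 2: x=-1 → posterior Inverse-Gamma(12, 28)
obs 3: x=1/2 → posterior Inverse-Gamma(25/2, 233/8)
obs 4: x=-5/4 → posterior Inverse-Gamma(13, 1101/32)
obs 5: x=-1 → posterior Inverse-Gamma(27/2, 1245/32)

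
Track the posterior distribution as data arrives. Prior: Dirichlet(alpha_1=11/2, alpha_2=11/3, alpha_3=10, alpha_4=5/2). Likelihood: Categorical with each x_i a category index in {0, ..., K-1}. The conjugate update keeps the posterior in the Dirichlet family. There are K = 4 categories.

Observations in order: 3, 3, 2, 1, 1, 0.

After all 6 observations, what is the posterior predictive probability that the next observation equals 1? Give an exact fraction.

17/83

obs 1: x=3 → posterior Dirichlet(11/2, 11/3, 10, 7/2)
obs 2: x=3 → posterior Dirichlet(11/2, 11/3, 10, 9/2)
obs 3: x=2 → posterior Dirichlet(11/2, 11/3, 11, 9/2)
obs 4: x=1 → posterior Dirichlet(11/2, 14/3, 11, 9/2)
obs 5: x=1 → posterior Dirichlet(11/2, 17/3, 11, 9/2)
obs 6: x=0 → posterior Dirichlet(13/2, 17/3, 11, 9/2)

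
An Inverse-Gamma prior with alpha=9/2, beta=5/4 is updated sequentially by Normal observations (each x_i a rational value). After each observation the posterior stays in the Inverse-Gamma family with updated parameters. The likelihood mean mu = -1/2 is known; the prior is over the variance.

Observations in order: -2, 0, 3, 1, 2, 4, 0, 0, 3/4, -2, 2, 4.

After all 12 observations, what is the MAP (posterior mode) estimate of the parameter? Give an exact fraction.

1229/368

obs 1: x=-2 → posterior Inverse-Gamma(5, 19/8)
obs 2: x=0 → posterior Inverse-Gamma(11/2, 5/2)
obs 3: x=3 → posterior Inverse-Gamma(6, 69/8)
obs 4: x=1 → posterior Inverse-Gamma(13/2, 39/4)
obs 5: x=2 → posterior Inverse-Gamma(7, 103/8)
obs 6: x=4 → posterior Inverse-Gamma(15/2, 23)
obs 7: x=0 → posterior Inverse-Gamma(8, 185/8)
obs 8: x=0 → posterior Inverse-Gamma(17/2, 93/4)
obs 9: x=3/4 → posterior Inverse-Gamma(9, 769/32)
obs 10: x=-2 → posterior Inverse-Gamma(19/2, 805/32)
obs 11: x=2 → posterior Inverse-Gamma(10, 905/32)
obs 12: x=4 → posterior Inverse-Gamma(21/2, 1229/32)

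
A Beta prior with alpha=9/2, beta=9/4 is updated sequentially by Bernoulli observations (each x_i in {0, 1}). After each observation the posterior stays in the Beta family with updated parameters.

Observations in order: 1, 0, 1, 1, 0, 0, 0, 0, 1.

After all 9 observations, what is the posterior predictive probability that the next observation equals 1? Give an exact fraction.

obs 1: x=1 → posterior Beta(11/2, 9/4)
obs 2: x=0 → posterior Beta(11/2, 13/4)
obs 3: x=1 → posterior Beta(13/2, 13/4)
obs 4: x=1 → posterior Beta(15/2, 13/4)
obs 5: x=0 → posterior Beta(15/2, 17/4)
obs 6: x=0 → posterior Beta(15/2, 21/4)
obs 7: x=0 → posterior Beta(15/2, 25/4)
obs 8: x=0 → posterior Beta(15/2, 29/4)
obs 9: x=1 → posterior Beta(17/2, 29/4)

34/63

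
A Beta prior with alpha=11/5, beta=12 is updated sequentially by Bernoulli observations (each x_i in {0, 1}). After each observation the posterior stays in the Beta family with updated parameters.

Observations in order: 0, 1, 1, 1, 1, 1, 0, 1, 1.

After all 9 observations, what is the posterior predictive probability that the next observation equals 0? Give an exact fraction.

obs 1: x=0 → posterior Beta(11/5, 13)
obs 2: x=1 → posterior Beta(16/5, 13)
obs 3: x=1 → posterior Beta(21/5, 13)
obs 4: x=1 → posterior Beta(26/5, 13)
obs 5: x=1 → posterior Beta(31/5, 13)
obs 6: x=1 → posterior Beta(36/5, 13)
obs 7: x=0 → posterior Beta(36/5, 14)
obs 8: x=1 → posterior Beta(41/5, 14)
obs 9: x=1 → posterior Beta(46/5, 14)

35/58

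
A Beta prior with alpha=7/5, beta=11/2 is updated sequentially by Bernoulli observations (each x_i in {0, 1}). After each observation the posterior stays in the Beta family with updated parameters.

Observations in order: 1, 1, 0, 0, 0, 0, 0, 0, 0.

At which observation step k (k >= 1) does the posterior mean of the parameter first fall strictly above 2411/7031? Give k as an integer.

k = 2

obs 1: x=1 → posterior Beta(12/5, 11/2)
obs 2: x=1 → posterior Beta(17/5, 11/2)
obs 3: x=0 → posterior Beta(17/5, 13/2)
obs 4: x=0 → posterior Beta(17/5, 15/2)
obs 5: x=0 → posterior Beta(17/5, 17/2)
obs 6: x=0 → posterior Beta(17/5, 19/2)
obs 7: x=0 → posterior Beta(17/5, 21/2)
obs 8: x=0 → posterior Beta(17/5, 23/2)
obs 9: x=0 → posterior Beta(17/5, 25/2)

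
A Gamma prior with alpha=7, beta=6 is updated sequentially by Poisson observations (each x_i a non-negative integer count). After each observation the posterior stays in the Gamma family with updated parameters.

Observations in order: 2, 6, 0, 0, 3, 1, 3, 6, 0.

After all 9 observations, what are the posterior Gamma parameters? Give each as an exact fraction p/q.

obs 1: x=2 → posterior Gamma(9, 7)
obs 2: x=6 → posterior Gamma(15, 8)
obs 3: x=0 → posterior Gamma(15, 9)
obs 4: x=0 → posterior Gamma(15, 10)
obs 5: x=3 → posterior Gamma(18, 11)
obs 6: x=1 → posterior Gamma(19, 12)
obs 7: x=3 → posterior Gamma(22, 13)
obs 8: x=6 → posterior Gamma(28, 14)
obs 9: x=0 → posterior Gamma(28, 15)

alpha=28, beta=15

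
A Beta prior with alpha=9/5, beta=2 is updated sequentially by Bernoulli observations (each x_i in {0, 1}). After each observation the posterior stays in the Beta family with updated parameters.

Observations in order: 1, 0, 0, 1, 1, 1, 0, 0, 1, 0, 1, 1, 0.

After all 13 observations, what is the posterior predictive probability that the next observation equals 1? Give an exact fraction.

obs 1: x=1 → posterior Beta(14/5, 2)
obs 2: x=0 → posterior Beta(14/5, 3)
obs 3: x=0 → posterior Beta(14/5, 4)
obs 4: x=1 → posterior Beta(19/5, 4)
obs 5: x=1 → posterior Beta(24/5, 4)
obs 6: x=1 → posterior Beta(29/5, 4)
obs 7: x=0 → posterior Beta(29/5, 5)
obs 8: x=0 → posterior Beta(29/5, 6)
obs 9: x=1 → posterior Beta(34/5, 6)
obs 10: x=0 → posterior Beta(34/5, 7)
obs 11: x=1 → posterior Beta(39/5, 7)
obs 12: x=1 → posterior Beta(44/5, 7)
obs 13: x=0 → posterior Beta(44/5, 8)

11/21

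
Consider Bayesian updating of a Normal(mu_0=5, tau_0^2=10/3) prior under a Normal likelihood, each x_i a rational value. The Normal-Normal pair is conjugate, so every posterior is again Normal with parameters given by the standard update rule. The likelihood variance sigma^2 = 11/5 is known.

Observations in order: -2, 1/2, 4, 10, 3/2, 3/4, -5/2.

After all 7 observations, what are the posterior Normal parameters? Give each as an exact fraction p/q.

mu_0=1555/766, tau_0^2=110/383

obs 1: x=-2 → posterior Normal(65/83, 110/83)
obs 2: x=1/2 → posterior Normal(90/133, 110/133)
obs 3: x=4 → posterior Normal(290/183, 110/183)
obs 4: x=10 → posterior Normal(790/233, 110/233)
obs 5: x=3/2 → posterior Normal(865/283, 110/283)
obs 6: x=3/4 → posterior Normal(1805/666, 110/333)
obs 7: x=-5/2 → posterior Normal(1555/766, 110/383)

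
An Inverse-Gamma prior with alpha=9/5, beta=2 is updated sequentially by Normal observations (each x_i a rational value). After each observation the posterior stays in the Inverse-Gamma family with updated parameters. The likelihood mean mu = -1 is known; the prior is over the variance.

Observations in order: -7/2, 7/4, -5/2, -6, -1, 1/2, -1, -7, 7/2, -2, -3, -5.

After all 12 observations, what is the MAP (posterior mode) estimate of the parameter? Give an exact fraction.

obs 1: x=-7/2 → posterior Inverse-Gamma(23/10, 41/8)
obs 2: x=7/4 → posterior Inverse-Gamma(14/5, 285/32)
obs 3: x=-5/2 → posterior Inverse-Gamma(33/10, 321/32)
obs 4: x=-6 → posterior Inverse-Gamma(19/5, 721/32)
obs 5: x=-1 → posterior Inverse-Gamma(43/10, 721/32)
obs 6: x=1/2 → posterior Inverse-Gamma(24/5, 757/32)
obs 7: x=-1 → posterior Inverse-Gamma(53/10, 757/32)
obs 8: x=-7 → posterior Inverse-Gamma(29/5, 1333/32)
obs 9: x=7/2 → posterior Inverse-Gamma(63/10, 1657/32)
obs 10: x=-2 → posterior Inverse-Gamma(34/5, 1673/32)
obs 11: x=-3 → posterior Inverse-Gamma(73/10, 1737/32)
obs 12: x=-5 → posterior Inverse-Gamma(39/5, 1993/32)

9965/1408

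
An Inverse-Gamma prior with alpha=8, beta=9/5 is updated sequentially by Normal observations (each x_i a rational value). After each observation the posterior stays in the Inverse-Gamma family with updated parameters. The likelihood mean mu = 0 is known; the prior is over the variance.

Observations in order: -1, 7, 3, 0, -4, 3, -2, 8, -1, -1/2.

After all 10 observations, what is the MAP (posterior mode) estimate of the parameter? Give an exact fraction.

obs 1: x=-1 → posterior Inverse-Gamma(17/2, 23/10)
obs 2: x=7 → posterior Inverse-Gamma(9, 134/5)
obs 3: x=3 → posterior Inverse-Gamma(19/2, 313/10)
obs 4: x=0 → posterior Inverse-Gamma(10, 313/10)
obs 5: x=-4 → posterior Inverse-Gamma(21/2, 393/10)
obs 6: x=3 → posterior Inverse-Gamma(11, 219/5)
obs 7: x=-2 → posterior Inverse-Gamma(23/2, 229/5)
obs 8: x=8 → posterior Inverse-Gamma(12, 389/5)
obs 9: x=-1 → posterior Inverse-Gamma(25/2, 783/10)
obs 10: x=-1/2 → posterior Inverse-Gamma(13, 3137/40)

3137/560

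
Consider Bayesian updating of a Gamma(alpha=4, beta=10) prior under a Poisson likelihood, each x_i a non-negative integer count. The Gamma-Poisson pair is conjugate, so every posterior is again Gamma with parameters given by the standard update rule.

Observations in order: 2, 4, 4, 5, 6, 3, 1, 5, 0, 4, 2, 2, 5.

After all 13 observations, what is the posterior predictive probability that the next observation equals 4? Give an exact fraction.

577354080351274458750713062429534345324768058169404760133395770271025/6147709479188689155176916611589337654850700707897797665998022698336256

obs 1: x=2 → posterior Gamma(6, 11)
obs 2: x=4 → posterior Gamma(10, 12)
obs 3: x=4 → posterior Gamma(14, 13)
obs 4: x=5 → posterior Gamma(19, 14)
obs 5: x=6 → posterior Gamma(25, 15)
obs 6: x=3 → posterior Gamma(28, 16)
obs 7: x=1 → posterior Gamma(29, 17)
obs 8: x=5 → posterior Gamma(34, 18)
obs 9: x=0 → posterior Gamma(34, 19)
obs 10: x=4 → posterior Gamma(38, 20)
obs 11: x=2 → posterior Gamma(40, 21)
obs 12: x=2 → posterior Gamma(42, 22)
obs 13: x=5 → posterior Gamma(47, 23)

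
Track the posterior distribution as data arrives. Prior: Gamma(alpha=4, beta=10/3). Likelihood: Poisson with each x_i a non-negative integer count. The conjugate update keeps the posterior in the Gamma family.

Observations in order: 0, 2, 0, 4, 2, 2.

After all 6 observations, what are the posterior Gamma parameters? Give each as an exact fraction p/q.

alpha=14, beta=28/3

obs 1: x=0 → posterior Gamma(4, 13/3)
obs 2: x=2 → posterior Gamma(6, 16/3)
obs 3: x=0 → posterior Gamma(6, 19/3)
obs 4: x=4 → posterior Gamma(10, 22/3)
obs 5: x=2 → posterior Gamma(12, 25/3)
obs 6: x=2 → posterior Gamma(14, 28/3)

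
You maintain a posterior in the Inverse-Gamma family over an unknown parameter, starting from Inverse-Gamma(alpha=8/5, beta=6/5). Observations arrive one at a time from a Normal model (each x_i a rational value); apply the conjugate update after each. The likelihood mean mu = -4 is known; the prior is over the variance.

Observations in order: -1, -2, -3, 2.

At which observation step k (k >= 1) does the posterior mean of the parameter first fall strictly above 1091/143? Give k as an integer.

obs 1: x=-1 → posterior Inverse-Gamma(21/10, 57/10)
obs 2: x=-2 → posterior Inverse-Gamma(13/5, 77/10)
obs 3: x=-3 → posterior Inverse-Gamma(31/10, 41/5)
obs 4: x=2 → posterior Inverse-Gamma(18/5, 131/5)

k = 4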